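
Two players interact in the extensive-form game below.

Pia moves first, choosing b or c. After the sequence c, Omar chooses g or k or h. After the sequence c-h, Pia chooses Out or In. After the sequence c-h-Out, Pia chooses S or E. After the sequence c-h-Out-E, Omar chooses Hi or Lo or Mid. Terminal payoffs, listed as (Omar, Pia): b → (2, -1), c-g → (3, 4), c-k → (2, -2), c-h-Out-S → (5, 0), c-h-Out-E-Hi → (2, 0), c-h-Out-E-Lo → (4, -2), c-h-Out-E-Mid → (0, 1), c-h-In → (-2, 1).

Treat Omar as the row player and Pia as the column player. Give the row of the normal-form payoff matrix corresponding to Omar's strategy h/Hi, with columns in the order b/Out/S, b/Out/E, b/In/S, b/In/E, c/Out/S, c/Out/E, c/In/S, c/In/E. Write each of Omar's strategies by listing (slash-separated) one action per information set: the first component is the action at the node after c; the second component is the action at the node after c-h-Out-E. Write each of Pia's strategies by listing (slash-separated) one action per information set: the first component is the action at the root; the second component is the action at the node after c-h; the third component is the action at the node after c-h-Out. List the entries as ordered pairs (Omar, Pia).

(2,-1) (2,-1) (2,-1) (2,-1) (5,0) (2,0) (-2,1) (-2,1)

vs b/Out/S: Pia plays b → (2, -1)
vs b/Out/E: Pia plays b → (2, -1)
vs b/In/S: Pia plays b → (2, -1)
vs b/In/E: Pia plays b → (2, -1)
vs c/Out/S: Pia plays c → Omar plays h at [c] → Pia plays Out at [c-h] → Pia plays S at [c-h-Out] → (5, 0)
vs c/Out/E: Pia plays c → Omar plays h at [c] → Pia plays Out at [c-h] → Pia plays E at [c-h-Out] → Omar plays Hi at [c-h-Out-E] → (2, 0)
vs c/In/S: Pia plays c → Omar plays h at [c] → Pia plays In at [c-h] → (-2, 1)
vs c/In/E: Pia plays c → Omar plays h at [c] → Pia plays In at [c-h] → (-2, 1)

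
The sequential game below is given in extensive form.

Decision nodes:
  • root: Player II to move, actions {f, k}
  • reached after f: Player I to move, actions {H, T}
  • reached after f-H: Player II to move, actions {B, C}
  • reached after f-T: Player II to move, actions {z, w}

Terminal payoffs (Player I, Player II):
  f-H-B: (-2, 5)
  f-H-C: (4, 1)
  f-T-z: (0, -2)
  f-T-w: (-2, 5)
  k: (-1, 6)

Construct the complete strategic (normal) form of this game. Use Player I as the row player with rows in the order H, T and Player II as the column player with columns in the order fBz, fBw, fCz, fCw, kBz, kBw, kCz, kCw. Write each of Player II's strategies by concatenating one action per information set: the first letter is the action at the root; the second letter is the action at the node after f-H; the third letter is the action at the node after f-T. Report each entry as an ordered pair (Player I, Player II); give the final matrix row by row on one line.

          fBz      fBw      fCz      fCw      kBz      kBw      kCz      kCw
   H   (-2,5)   (-2,5)    (4,1)    (4,1)   (-1,6)   (-1,6)   (-1,6)   (-1,6)
   T   (0,-2)   (-2,5)   (0,-2)   (-2,5)   (-1,6)   (-1,6)   (-1,6)   (-1,6)

H: (-2,5) (-2,5) (4,1) (4,1) (-1,6) (-1,6) (-1,6) (-1,6) | T: (0,-2) (-2,5) (0,-2) (-2,5) (-1,6) (-1,6) (-1,6) (-1,6)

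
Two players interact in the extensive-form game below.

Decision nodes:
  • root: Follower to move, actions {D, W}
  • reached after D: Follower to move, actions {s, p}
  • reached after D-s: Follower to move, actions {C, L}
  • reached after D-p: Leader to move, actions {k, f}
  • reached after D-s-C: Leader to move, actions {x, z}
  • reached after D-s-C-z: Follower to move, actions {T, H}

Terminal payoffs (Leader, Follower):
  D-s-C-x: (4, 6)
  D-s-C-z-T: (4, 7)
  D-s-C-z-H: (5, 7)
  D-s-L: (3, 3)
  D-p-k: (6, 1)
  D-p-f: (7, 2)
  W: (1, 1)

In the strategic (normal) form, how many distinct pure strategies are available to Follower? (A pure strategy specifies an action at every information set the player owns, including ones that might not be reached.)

16

Follower owns the root with actions {D, W} — two choices.
Follower owns the node after D with actions {s, p} — two choices.
Follower owns the node after D-s with actions {C, L} — two choices.
Follower owns the node after D-s-C-z with actions {T, H} — two choices.
A pure strategy fixes one action at each information set independently, so the count is the product 2 × 2 × 2 × 2 = 16.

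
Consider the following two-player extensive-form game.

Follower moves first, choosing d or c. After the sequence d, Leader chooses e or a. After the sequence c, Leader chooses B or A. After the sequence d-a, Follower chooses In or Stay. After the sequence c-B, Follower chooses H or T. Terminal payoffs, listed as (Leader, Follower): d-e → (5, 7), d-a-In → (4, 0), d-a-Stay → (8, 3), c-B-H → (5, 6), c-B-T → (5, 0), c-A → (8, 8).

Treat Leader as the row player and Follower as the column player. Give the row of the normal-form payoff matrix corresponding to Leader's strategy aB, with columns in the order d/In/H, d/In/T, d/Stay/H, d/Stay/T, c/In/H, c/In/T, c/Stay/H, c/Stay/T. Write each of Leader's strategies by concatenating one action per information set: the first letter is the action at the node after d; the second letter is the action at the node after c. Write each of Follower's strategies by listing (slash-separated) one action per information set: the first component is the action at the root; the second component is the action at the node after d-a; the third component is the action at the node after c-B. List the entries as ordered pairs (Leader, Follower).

(4,0) (4,0) (8,3) (8,3) (5,6) (5,0) (5,6) (5,0)

vs d/In/H: Follower plays d → Leader plays a at [d] → Follower plays In at [d-a] → (4, 0)
vs d/In/T: Follower plays d → Leader plays a at [d] → Follower plays In at [d-a] → (4, 0)
vs d/Stay/H: Follower plays d → Leader plays a at [d] → Follower plays Stay at [d-a] → (8, 3)
vs d/Stay/T: Follower plays d → Leader plays a at [d] → Follower plays Stay at [d-a] → (8, 3)
vs c/In/H: Follower plays c → Leader plays B at [c] → Follower plays H at [c-B] → (5, 6)
vs c/In/T: Follower plays c → Leader plays B at [c] → Follower plays T at [c-B] → (5, 0)
vs c/Stay/H: Follower plays c → Leader plays B at [c] → Follower plays H at [c-B] → (5, 6)
vs c/Stay/T: Follower plays c → Leader plays B at [c] → Follower plays T at [c-B] → (5, 0)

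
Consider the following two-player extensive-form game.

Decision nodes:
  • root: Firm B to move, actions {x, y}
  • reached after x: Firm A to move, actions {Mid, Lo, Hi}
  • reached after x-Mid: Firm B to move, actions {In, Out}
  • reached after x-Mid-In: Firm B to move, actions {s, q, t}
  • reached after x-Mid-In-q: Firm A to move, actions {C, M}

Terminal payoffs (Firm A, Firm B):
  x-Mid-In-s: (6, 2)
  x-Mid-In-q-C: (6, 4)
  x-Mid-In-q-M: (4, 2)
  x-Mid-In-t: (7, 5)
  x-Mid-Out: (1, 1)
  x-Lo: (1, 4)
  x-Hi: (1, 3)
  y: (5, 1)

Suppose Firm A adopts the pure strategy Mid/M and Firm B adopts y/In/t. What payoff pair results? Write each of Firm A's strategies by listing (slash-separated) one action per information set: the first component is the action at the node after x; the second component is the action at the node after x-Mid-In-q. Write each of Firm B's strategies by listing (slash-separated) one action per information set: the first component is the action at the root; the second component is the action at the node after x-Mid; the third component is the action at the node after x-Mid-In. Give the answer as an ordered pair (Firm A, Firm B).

(5, 1)

Trace the play path from the root:
  Firm B plays y
→ terminal payoff (5, 1).
(Firm A's choice at the node after x is never reached on this path, so it doesn't affect the outcome.)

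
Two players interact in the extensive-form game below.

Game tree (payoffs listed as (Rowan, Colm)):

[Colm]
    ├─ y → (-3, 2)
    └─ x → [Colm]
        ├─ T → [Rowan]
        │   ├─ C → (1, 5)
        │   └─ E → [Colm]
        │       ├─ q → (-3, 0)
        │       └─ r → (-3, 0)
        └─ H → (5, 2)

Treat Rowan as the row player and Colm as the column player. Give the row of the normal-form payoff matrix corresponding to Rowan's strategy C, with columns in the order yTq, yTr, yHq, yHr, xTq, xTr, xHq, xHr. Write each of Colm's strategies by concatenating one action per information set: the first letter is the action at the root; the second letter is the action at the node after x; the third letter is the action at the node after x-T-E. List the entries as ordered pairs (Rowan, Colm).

(-3,2) (-3,2) (-3,2) (-3,2) (1,5) (1,5) (5,2) (5,2)

vs yTq: Colm plays y → (-3, 2)
vs yTr: Colm plays y → (-3, 2)
vs yHq: Colm plays y → (-3, 2)
vs yHr: Colm plays y → (-3, 2)
vs xTq: Colm plays x → Colm plays T at [x] → Rowan plays C at [x-T] → (1, 5)
vs xTr: Colm plays x → Colm plays T at [x] → Rowan plays C at [x-T] → (1, 5)
vs xHq: Colm plays x → Colm plays H at [x] → (5, 2)
vs xHr: Colm plays x → Colm plays H at [x] → (5, 2)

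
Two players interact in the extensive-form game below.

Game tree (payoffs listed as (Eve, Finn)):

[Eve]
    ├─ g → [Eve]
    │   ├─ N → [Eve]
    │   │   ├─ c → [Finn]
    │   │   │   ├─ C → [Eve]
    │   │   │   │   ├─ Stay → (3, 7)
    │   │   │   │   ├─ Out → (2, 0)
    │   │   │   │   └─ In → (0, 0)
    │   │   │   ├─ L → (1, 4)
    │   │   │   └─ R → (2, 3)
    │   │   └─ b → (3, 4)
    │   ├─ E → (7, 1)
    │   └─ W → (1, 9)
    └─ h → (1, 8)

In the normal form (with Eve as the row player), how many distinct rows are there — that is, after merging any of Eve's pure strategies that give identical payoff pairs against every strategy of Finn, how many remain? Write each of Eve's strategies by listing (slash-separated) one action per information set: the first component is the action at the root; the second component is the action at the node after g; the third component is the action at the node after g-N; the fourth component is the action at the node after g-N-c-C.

7

Eve has 36 pure strategies: g/N/c/Stay, g/N/c/Out, g/N/c/In, g/N/b/Stay, g/N/b/Out, g/N/b/In, g/E/c/Stay, g/E/c/Out, g/E/c/In, g/E/b/Stay, g/E/b/Out, g/E/b/In, g/W/c/Stay, g/W/c/Out, g/W/c/In, g/W/b/Stay, g/W/b/Out, g/W/b/In, h/N/c/Stay, h/N/c/Out, h/N/c/In, h/N/b/Stay, h/N/b/Out, h/N/b/In, h/E/c/Stay, h/E/c/Out, h/E/c/In, h/E/b/Stay, h/E/b/Out, h/E/b/In, h/W/c/Stay, h/W/c/Out, h/W/c/In, h/W/b/Stay, h/W/b/Out, h/W/b/In. Columns: C, L, R.
{g/N/c/Stay} → row (3,7) (1,4) (2,3)
{g/N/c/Out} → row (2,0) (1,4) (2,3)
{g/N/c/In} → row (0,0) (1,4) (2,3)
{g/N/b/Stay, g/N/b/Out, g/N/b/In} → row (3,4) (3,4) (3,4)
{g/E/c/Stay, g/E/c/Out, g/E/c/In, g/E/b/Stay, g/E/b/Out, g/E/b/In} → row (7,1) (7,1) (7,1)
{g/W/c/Stay, g/W/c/Out, g/W/c/In, g/W/b/Stay, g/W/b/Out, g/W/b/In} → row (1,9) (1,9) (1,9)
{h/N/c/Stay, h/N/c/Out, h/N/c/In, h/N/b/Stay, h/N/b/Out, h/N/b/In, h/E/c/Stay, h/E/c/Out, h/E/c/In, h/E/b/Stay, h/E/b/Out, h/E/b/In, h/W/c/Stay, h/W/c/Out, h/W/c/In, h/W/b/Stay, h/W/b/Out, h/W/b/In} → row (1,8) (1,8) (1,8)
That's 7 distinct rows out of 36 strategies.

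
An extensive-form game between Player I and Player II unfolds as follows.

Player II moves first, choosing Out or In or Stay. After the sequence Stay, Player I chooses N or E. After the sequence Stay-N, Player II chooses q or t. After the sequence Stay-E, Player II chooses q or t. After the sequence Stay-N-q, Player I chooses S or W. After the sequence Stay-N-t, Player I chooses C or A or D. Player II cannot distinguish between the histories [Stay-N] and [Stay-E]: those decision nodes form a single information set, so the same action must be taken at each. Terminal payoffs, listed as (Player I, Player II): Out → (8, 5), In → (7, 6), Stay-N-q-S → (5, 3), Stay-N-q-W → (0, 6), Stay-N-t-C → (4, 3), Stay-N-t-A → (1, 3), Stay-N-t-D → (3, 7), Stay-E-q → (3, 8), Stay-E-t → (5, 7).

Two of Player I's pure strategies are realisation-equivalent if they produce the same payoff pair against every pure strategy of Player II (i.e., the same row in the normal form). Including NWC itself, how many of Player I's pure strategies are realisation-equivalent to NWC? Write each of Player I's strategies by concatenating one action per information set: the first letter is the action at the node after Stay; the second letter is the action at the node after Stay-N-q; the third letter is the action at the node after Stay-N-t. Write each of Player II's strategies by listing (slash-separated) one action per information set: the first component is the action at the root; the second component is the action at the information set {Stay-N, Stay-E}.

Row for NWC (columns Out/q, Out/t, In/q, In/t, Stay/q, Stay/t): (8,5) (8,5) (7,6) (7,6) (0,6) (4,3).
Every one of Player I's information sets is on the play path for some reply by Player II when Player I follows NWC.
Changing the action at any of them therefore changes at least one column, so only NWC itself gives this row.

1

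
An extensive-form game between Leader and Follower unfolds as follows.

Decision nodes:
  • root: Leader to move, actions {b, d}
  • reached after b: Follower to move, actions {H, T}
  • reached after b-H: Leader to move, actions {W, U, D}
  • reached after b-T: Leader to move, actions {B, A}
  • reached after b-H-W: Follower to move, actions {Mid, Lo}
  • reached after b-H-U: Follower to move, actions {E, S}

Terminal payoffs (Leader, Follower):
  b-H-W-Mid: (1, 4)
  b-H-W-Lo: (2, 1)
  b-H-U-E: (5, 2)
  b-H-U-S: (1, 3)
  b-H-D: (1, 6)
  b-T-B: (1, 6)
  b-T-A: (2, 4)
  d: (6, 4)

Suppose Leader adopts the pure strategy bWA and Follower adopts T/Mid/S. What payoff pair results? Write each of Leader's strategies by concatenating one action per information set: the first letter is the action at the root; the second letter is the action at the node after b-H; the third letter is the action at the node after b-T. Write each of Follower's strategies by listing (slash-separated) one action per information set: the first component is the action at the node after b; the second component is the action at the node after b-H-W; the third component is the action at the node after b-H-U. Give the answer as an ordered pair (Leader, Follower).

Trace the play path from the root:
  Leader plays b
  Follower plays T at [b]
  Leader plays A at [b-T]
→ terminal payoff (2, 4).
(Leader's choice at the node after b-H is never reached on this path, so it doesn't affect the outcome.)

(2, 4)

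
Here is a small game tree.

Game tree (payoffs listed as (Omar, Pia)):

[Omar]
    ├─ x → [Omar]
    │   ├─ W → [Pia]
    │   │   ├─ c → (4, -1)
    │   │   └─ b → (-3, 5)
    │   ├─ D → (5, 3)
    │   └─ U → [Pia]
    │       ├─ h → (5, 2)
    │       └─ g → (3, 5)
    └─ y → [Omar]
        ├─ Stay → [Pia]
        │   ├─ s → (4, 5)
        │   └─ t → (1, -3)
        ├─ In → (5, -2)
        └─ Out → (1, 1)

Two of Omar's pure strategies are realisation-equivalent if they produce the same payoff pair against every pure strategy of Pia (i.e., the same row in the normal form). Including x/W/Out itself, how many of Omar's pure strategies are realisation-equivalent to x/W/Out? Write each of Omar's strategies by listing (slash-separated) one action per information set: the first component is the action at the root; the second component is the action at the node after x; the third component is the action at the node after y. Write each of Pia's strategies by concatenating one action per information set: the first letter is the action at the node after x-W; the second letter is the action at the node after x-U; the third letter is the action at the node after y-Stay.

Row for x/W/Out (columns chs, cht, cgs, cgt, bhs, bht, bgs, bgt): (4,-1) (4,-1) (4,-1) (4,-1) (-3,5) (-3,5) (-3,5) (-3,5).
Under x/W/Out, Omar's choice at the node after y can never be reached regardless of what Pia does, so varying those choices leaves every outcome unchanged.
Holding the reachable choices fixed and varying the unreachable one freely already gives 3 equivalent strategies.
No other strategy reproduces this row, so those 3 are the full class: x/W/Stay, x/W/In, x/W/Out.

3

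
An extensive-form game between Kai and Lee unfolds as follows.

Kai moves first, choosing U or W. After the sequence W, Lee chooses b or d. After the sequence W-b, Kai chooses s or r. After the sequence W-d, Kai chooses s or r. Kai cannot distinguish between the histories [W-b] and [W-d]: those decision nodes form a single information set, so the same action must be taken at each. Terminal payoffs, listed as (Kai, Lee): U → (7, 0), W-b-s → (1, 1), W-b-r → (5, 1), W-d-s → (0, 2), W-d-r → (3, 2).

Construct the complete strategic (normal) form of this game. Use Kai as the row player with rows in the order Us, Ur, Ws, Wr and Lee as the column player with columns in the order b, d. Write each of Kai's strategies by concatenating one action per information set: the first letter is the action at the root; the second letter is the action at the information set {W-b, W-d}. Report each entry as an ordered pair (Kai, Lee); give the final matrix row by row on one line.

Us: (7,0) (7,0) | Ur: (7,0) (7,0) | Ws: (1,1) (0,2) | Wr: (5,1) (3,2)

Row Us: b→(7,0), d→(7,0)
Row Ur: b→(7,0), d→(7,0)
Row Ws: b→(1,1), d→(0,2)
Row Wr: b→(5,1), d→(3,2)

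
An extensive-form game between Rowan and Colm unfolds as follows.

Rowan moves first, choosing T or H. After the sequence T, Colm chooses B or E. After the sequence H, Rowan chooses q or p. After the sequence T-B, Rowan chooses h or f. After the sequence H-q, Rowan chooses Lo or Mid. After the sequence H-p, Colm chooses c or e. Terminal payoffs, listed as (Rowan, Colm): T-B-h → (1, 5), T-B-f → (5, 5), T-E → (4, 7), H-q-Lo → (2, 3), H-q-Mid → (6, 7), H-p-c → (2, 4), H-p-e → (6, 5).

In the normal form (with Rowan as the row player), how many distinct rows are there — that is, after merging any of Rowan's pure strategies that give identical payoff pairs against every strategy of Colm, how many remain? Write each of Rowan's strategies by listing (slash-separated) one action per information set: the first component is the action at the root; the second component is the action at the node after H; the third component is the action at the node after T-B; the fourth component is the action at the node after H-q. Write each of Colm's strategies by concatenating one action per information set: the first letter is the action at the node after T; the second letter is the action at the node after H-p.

Rowan has 16 pure strategies: T/q/h/Lo, T/q/h/Mid, T/q/f/Lo, T/q/f/Mid, T/p/h/Lo, T/p/h/Mid, T/p/f/Lo, T/p/f/Mid, H/q/h/Lo, H/q/h/Mid, H/q/f/Lo, H/q/f/Mid, H/p/h/Lo, H/p/h/Mid, H/p/f/Lo, H/p/f/Mid. Columns: Bc, Be, Ec, Ee.
{T/q/h/Lo, T/q/h/Mid, T/p/h/Lo, T/p/h/Mid} → row (1,5) (1,5) (4,7) (4,7)
{T/q/f/Lo, T/q/f/Mid, T/p/f/Lo, T/p/f/Mid} → row (5,5) (5,5) (4,7) (4,7)
{H/q/h/Lo, H/q/f/Lo} → row (2,3) (2,3) (2,3) (2,3)
{H/q/h/Mid, H/q/f/Mid} → row (6,7) (6,7) (6,7) (6,7)
{H/p/h/Lo, H/p/h/Mid, H/p/f/Lo, H/p/f/Mid} → row (2,4) (6,5) (2,4) (6,5)
That's 5 distinct rows out of 16 strategies.

5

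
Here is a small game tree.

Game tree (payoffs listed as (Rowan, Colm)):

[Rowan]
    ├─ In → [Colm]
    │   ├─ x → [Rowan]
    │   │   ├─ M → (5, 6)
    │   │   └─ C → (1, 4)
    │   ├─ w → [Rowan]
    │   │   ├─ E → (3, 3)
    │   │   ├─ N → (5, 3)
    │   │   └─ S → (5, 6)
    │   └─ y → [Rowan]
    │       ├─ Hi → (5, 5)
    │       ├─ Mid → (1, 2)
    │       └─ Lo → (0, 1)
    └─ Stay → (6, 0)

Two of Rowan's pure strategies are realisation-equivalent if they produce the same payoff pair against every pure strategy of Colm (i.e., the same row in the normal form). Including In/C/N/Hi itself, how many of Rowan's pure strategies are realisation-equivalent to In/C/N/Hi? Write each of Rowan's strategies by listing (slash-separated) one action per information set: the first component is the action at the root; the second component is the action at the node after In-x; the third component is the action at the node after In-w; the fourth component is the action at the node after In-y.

1

Row for In/C/N/Hi (columns x, w, y): (1,4) (5,3) (5,5).
Every one of Rowan's information sets is on the play path for some reply by Colm when Rowan follows In/C/N/Hi.
Changing the action at any of them therefore changes at least one column, so only In/C/N/Hi itself gives this row.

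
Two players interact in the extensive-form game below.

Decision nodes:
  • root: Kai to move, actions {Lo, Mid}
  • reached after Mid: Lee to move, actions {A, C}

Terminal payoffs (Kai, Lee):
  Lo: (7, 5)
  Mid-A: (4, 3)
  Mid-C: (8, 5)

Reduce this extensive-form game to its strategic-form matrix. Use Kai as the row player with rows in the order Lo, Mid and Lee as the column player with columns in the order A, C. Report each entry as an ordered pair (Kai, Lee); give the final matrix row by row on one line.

Row Lo: A→(7,5), C→(7,5)
Row Mid: A→(4,3), C→(8,5)

Lo: (7,5) (7,5) | Mid: (4,3) (8,5)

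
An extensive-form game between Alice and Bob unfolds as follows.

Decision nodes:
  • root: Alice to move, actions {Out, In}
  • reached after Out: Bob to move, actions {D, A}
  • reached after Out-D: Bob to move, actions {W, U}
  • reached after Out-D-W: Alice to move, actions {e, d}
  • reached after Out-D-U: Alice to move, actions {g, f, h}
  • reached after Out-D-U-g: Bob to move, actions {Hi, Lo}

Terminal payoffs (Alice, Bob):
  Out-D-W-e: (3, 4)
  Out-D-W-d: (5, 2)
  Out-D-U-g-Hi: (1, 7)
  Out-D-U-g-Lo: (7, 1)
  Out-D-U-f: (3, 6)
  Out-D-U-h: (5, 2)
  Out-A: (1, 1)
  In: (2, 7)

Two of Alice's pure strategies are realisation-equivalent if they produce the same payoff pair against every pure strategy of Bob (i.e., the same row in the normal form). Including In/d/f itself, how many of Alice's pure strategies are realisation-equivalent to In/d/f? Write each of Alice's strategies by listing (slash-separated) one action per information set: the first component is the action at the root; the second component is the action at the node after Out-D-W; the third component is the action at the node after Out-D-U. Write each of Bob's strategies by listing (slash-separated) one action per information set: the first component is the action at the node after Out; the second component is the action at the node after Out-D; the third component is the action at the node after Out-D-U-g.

Row for In/d/f (columns D/W/Hi, D/W/Lo, D/U/Hi, D/U/Lo, A/W/Hi, A/W/Lo, A/U/Hi, A/U/Lo): (2,7) (2,7) (2,7) (2,7) (2,7) (2,7) (2,7) (2,7).
Under In/d/f, Alice's choice at the node after Out-D-W and at the node after Out-D-U can never be reached regardless of what Bob does, so varying those choices leaves every outcome unchanged.
Holding the reachable choices fixed and varying the unreachable ones freely already gives 2 × 3 = 6 equivalent strategies.
No other strategy reproduces this row, so those 6 are the full class: In/e/g, In/e/f, In/e/h, In/d/g, In/d/f, In/d/h.

6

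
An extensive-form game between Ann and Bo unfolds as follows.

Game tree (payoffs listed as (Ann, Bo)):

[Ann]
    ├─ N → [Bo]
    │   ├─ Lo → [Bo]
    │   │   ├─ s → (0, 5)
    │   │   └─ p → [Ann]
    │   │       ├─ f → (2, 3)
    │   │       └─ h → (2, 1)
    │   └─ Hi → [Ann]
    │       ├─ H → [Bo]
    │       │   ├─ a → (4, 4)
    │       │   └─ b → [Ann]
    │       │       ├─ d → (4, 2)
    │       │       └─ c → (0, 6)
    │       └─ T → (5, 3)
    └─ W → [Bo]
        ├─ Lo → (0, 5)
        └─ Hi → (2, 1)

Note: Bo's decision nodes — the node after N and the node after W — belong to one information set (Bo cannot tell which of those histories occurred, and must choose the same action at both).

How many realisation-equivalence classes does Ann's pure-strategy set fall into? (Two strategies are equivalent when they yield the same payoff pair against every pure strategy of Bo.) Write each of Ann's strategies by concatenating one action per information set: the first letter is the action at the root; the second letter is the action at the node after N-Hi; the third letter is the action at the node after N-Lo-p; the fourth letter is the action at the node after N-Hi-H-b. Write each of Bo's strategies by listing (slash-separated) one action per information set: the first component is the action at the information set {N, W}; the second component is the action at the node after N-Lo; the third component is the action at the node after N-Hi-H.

Ann has 16 pure strategies: NHfd, NHfc, NHhd, NHhc, NTfd, NTfc, NThd, NThc, WHfd, WHfc, WHhd, WHhc, WTfd, WTfc, WThd, WThc. Columns: Lo/s/a, Lo/s/b, Lo/p/a, Lo/p/b, Hi/s/a, Hi/s/b, Hi/p/a, Hi/p/b.
{NHfd} → row (0,5) (0,5) (2,3) (2,3) (4,4) (4,2) (4,4) (4,2)
{NHfc} → row (0,5) (0,5) (2,3) (2,3) (4,4) (0,6) (4,4) (0,6)
{NHhd} → row (0,5) (0,5) (2,1) (2,1) (4,4) (4,2) (4,4) (4,2)
{NHhc} → row (0,5) (0,5) (2,1) (2,1) (4,4) (0,6) (4,4) (0,6)
{NTfd, NTfc} → row (0,5) (0,5) (2,3) (2,3) (5,3) (5,3) (5,3) (5,3)
{NThd, NThc} → row (0,5) (0,5) (2,1) (2,1) (5,3) (5,3) (5,3) (5,3)
{WHfd, WHfc, WHhd, WHhc, WTfd, WTfc, WThd, WThc} → row (0,5) (0,5) (0,5) (0,5) (2,1) (2,1) (2,1) (2,1)
That's 7 distinct rows out of 16 strategies.

7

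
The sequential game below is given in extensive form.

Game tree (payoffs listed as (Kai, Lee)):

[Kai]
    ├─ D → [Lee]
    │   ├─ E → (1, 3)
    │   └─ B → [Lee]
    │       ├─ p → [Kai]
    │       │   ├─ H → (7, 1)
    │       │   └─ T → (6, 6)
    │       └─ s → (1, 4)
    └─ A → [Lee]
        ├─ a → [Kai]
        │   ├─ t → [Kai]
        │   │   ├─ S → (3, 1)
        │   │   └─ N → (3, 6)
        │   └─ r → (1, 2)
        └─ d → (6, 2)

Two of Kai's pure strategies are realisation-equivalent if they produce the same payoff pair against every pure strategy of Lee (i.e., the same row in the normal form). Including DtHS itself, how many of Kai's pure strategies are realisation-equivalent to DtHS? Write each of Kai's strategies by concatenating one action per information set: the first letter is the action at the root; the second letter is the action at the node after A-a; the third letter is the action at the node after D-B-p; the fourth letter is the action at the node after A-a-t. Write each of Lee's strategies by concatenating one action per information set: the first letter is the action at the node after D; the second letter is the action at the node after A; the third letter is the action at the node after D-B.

4

Row for DtHS (columns Eap, Eas, Edp, Eds, Bap, Bas, Bdp, Bds): (1,3) (1,3) (1,3) (1,3) (7,1) (1,4) (7,1) (1,4).
Under DtHS, Kai's choice at the node after A-a and at the node after A-a-t can never be reached regardless of what Lee does, so varying those choices leaves every outcome unchanged.
Holding the reachable choices fixed and varying the unreachable ones freely already gives 2 × 2 = 4 equivalent strategies.
No other strategy reproduces this row, so those 4 are the full class: DtHS, DtHN, DrHS, DrHN.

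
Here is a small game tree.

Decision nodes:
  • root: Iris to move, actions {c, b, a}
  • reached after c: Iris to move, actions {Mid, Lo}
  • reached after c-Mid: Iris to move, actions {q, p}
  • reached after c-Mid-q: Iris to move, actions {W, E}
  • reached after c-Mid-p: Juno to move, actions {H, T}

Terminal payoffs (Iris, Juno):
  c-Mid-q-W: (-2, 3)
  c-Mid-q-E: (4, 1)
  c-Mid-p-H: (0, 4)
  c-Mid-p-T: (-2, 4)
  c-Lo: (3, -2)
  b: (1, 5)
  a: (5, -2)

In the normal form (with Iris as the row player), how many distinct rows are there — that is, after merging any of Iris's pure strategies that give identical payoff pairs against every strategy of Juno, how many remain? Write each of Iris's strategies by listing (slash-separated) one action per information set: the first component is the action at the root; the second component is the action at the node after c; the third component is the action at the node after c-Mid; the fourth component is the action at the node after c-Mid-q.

6

Iris has 24 pure strategies: c/Mid/q/W, c/Mid/q/E, c/Mid/p/W, c/Mid/p/E, c/Lo/q/W, c/Lo/q/E, c/Lo/p/W, c/Lo/p/E, b/Mid/q/W, b/Mid/q/E, b/Mid/p/W, b/Mid/p/E, b/Lo/q/W, b/Lo/q/E, b/Lo/p/W, b/Lo/p/E, a/Mid/q/W, a/Mid/q/E, a/Mid/p/W, a/Mid/p/E, a/Lo/q/W, a/Lo/q/E, a/Lo/p/W, a/Lo/p/E. Columns: H, T.
{c/Mid/q/W} → row (-2,3) (-2,3)
{c/Mid/q/E} → row (4,1) (4,1)
{c/Mid/p/W, c/Mid/p/E} → row (0,4) (-2,4)
{c/Lo/q/W, c/Lo/q/E, c/Lo/p/W, c/Lo/p/E} → row (3,-2) (3,-2)
{b/Mid/q/W, b/Mid/q/E, b/Mid/p/W, b/Mid/p/E, b/Lo/q/W, b/Lo/q/E, b/Lo/p/W, b/Lo/p/E} → row (1,5) (1,5)
{a/Mid/q/W, a/Mid/q/E, a/Mid/p/W, a/Mid/p/E, a/Lo/q/W, a/Lo/q/E, a/Lo/p/W, a/Lo/p/E} → row (5,-2) (5,-2)
That's 6 distinct rows out of 24 strategies.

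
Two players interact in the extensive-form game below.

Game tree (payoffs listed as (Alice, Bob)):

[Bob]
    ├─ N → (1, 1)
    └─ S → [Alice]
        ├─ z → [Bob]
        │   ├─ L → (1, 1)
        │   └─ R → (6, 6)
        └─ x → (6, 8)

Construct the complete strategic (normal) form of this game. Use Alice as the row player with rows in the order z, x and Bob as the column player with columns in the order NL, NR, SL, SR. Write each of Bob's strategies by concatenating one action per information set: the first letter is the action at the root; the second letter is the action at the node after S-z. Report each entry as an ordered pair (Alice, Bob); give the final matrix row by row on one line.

           NL       NR       SL       SR
   z    (1,1)    (1,1)    (1,1)    (6,6)
   x    (1,1)    (1,1)    (6,8)    (6,8)

z: (1,1) (1,1) (1,1) (6,6) | x: (1,1) (1,1) (6,8) (6,8)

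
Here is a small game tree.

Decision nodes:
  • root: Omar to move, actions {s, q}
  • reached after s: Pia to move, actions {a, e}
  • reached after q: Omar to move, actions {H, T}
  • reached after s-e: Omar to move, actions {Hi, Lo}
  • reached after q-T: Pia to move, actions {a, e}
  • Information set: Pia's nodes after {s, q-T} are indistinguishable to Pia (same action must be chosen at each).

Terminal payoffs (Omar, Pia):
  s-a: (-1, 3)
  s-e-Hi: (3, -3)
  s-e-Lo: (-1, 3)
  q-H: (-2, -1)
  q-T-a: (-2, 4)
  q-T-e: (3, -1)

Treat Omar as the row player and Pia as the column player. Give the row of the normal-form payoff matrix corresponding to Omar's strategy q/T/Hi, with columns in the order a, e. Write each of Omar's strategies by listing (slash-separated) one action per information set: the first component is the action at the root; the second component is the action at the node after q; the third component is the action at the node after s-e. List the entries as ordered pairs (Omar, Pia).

vs a: Omar plays q → Omar plays T at [q] → Pia plays a at [q-T] → (-2, 4)
vs e: Omar plays q → Omar plays T at [q] → Pia plays e at [q-T] → (3, -1)

(-2,4) (3,-1)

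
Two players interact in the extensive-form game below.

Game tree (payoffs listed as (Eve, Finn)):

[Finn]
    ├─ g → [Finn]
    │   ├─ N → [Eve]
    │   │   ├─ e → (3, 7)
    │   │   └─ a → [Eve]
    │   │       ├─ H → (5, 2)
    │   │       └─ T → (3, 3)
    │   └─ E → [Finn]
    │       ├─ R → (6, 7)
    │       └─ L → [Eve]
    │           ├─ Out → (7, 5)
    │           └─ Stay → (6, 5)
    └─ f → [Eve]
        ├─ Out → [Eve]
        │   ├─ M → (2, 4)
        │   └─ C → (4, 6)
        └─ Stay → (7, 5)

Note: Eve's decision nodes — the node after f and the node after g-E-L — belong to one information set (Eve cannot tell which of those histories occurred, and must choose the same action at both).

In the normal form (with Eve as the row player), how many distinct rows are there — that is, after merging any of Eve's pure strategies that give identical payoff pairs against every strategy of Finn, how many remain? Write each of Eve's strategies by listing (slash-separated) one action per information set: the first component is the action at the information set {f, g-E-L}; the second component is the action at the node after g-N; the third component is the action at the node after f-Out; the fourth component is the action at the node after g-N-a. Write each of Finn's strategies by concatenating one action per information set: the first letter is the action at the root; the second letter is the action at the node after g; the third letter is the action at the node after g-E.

Eve has 16 pure strategies: Out/e/M/H, Out/e/M/T, Out/e/C/H, Out/e/C/T, Out/a/M/H, Out/a/M/T, Out/a/C/H, Out/a/C/T, Stay/e/M/H, Stay/e/M/T, Stay/e/C/H, Stay/e/C/T, Stay/a/M/H, Stay/a/M/T, Stay/a/C/H, Stay/a/C/T. Columns: gNR, gNL, gER, gEL, fNR, fNL, fER, fEL.
{Out/e/M/H, Out/e/M/T} → row (3,7) (3,7) (6,7) (7,5) (2,4) (2,4) (2,4) (2,4)
{Out/e/C/H, Out/e/C/T} → row (3,7) (3,7) (6,7) (7,5) (4,6) (4,6) (4,6) (4,6)
{Out/a/M/H} → row (5,2) (5,2) (6,7) (7,5) (2,4) (2,4) (2,4) (2,4)
{Out/a/M/T} → row (3,3) (3,3) (6,7) (7,5) (2,4) (2,4) (2,4) (2,4)
{Out/a/C/H} → row (5,2) (5,2) (6,7) (7,5) (4,6) (4,6) (4,6) (4,6)
{Out/a/C/T} → row (3,3) (3,3) (6,7) (7,5) (4,6) (4,6) (4,6) (4,6)
{Stay/e/M/H, Stay/e/M/T, Stay/e/C/H, Stay/e/C/T} → row (3,7) (3,7) (6,7) (6,5) (7,5) (7,5) (7,5) (7,5)
{Stay/a/M/H, Stay/a/C/H} → row (5,2) (5,2) (6,7) (6,5) (7,5) (7,5) (7,5) (7,5)
{Stay/a/M/T, Stay/a/C/T} → row (3,3) (3,3) (6,7) (6,5) (7,5) (7,5) (7,5) (7,5)
That's 9 distinct rows out of 16 strategies.

9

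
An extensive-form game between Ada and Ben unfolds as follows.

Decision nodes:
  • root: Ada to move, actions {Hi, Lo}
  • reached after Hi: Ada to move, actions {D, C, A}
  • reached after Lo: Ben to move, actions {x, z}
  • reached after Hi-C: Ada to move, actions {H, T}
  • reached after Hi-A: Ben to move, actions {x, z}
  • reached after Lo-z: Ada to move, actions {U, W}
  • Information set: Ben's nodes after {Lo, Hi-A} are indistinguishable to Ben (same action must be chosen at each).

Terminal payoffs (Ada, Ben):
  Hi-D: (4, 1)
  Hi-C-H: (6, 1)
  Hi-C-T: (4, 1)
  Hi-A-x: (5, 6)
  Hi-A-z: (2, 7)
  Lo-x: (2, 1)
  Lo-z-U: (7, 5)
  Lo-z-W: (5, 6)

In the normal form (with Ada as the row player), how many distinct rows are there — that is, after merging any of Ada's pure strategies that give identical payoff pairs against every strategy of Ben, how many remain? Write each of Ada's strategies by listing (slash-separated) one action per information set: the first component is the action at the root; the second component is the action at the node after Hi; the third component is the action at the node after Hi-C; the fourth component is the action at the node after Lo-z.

Ada has 24 pure strategies: Hi/D/H/U, Hi/D/H/W, Hi/D/T/U, Hi/D/T/W, Hi/C/H/U, Hi/C/H/W, Hi/C/T/U, Hi/C/T/W, Hi/A/H/U, Hi/A/H/W, Hi/A/T/U, Hi/A/T/W, Lo/D/H/U, Lo/D/H/W, Lo/D/T/U, Lo/D/T/W, Lo/C/H/U, Lo/C/H/W, Lo/C/T/U, Lo/C/T/W, Lo/A/H/U, Lo/A/H/W, Lo/A/T/U, Lo/A/T/W. Columns: x, z.
{Hi/D/H/U, Hi/D/H/W, Hi/D/T/U, Hi/D/T/W, Hi/C/T/U, Hi/C/T/W} → row (4,1) (4,1)
{Hi/C/H/U, Hi/C/H/W} → row (6,1) (6,1)
{Hi/A/H/U, Hi/A/H/W, Hi/A/T/U, Hi/A/T/W} → row (5,6) (2,7)
{Lo/D/H/U, Lo/D/T/U, Lo/C/H/U, Lo/C/T/U, Lo/A/H/U, Lo/A/T/U} → row (2,1) (7,5)
{Lo/D/H/W, Lo/D/T/W, Lo/C/H/W, Lo/C/T/W, Lo/A/H/W, Lo/A/T/W} → row (2,1) (5,6)
That's 5 distinct rows out of 24 strategies.

5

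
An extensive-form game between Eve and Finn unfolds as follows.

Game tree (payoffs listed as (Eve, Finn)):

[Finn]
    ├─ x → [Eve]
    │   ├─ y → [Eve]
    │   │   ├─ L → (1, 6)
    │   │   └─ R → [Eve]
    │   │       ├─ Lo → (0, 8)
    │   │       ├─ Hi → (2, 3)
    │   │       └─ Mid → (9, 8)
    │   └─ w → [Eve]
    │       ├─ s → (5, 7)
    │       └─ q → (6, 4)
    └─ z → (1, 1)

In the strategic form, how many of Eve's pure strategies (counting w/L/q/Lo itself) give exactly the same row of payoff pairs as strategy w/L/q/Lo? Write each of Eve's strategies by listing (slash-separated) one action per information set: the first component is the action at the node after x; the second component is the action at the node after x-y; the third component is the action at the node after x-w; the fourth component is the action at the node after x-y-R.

6

Row for w/L/q/Lo (columns x, z): (6,4) (1,1).
Under w/L/q/Lo, Eve's choice at the node after x-y and at the node after x-y-R can never be reached regardless of what Finn does, so varying those choices leaves every outcome unchanged.
Holding the reachable choices fixed and varying the unreachable ones freely already gives 2 × 3 = 6 equivalent strategies.
No other strategy reproduces this row, so those 6 are the full class: w/L/q/Lo, w/L/q/Hi, w/L/q/Mid, w/R/q/Lo, w/R/q/Hi, w/R/q/Mid.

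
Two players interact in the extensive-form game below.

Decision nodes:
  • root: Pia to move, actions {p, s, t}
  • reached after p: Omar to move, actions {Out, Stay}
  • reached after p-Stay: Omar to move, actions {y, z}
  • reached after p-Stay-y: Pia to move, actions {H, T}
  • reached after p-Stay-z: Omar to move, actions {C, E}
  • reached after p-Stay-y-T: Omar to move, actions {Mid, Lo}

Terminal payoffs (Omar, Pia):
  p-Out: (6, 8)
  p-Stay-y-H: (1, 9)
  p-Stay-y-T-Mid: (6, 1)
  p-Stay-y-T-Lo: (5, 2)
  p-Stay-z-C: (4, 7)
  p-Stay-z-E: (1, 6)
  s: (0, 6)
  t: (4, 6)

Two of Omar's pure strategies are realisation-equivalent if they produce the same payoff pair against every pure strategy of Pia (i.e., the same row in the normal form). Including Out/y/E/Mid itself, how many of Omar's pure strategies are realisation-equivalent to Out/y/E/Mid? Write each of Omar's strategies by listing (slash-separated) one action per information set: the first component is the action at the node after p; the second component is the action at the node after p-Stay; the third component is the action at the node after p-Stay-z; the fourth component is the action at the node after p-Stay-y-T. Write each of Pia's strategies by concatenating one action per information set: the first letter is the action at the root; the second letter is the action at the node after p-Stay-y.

8

Row for Out/y/E/Mid (columns pH, pT, sH, sT, tH, tT): (6,8) (6,8) (0,6) (0,6) (4,6) (4,6).
Under Out/y/E/Mid, Omar's choice at the node after p-Stay and at the node after p-Stay-z and at the node after p-Stay-y-T can never be reached regardless of what Pia does, so varying those choices leaves every outcome unchanged.
Holding the reachable choices fixed and varying the unreachable ones freely already gives 2 × 2 × 2 = 8 equivalent strategies.
No other strategy reproduces this row, so those 8 are the full class: Out/y/C/Mid, Out/y/C/Lo, Out/y/E/Mid, Out/y/E/Lo, Out/z/C/Mid, Out/z/C/Lo, Out/z/E/Mid, Out/z/E/Lo.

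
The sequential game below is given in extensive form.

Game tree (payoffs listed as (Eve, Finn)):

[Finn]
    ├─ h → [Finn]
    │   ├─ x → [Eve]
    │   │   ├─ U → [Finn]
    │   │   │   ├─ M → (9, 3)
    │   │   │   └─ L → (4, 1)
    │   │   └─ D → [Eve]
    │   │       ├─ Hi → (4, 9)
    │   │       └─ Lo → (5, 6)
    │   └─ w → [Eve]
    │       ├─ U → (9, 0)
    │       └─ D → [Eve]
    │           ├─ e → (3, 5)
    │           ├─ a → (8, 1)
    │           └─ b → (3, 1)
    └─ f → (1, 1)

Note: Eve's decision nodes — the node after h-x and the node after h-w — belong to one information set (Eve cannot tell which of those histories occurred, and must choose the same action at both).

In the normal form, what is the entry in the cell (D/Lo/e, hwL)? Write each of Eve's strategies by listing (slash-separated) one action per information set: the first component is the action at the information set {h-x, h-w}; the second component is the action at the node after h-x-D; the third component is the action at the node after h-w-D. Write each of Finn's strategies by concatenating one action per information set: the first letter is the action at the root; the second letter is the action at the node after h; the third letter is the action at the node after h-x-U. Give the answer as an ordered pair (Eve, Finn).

Trace the play path from the root:
  Finn plays h
  Finn plays w at [h]
  Eve plays D at [h-w]
  Eve plays e at [h-w-D]
→ terminal payoff (3, 5).
(Eve's choice at the node after h-x-D is never reached on this path, so it doesn't affect the outcome.)

(3, 5)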